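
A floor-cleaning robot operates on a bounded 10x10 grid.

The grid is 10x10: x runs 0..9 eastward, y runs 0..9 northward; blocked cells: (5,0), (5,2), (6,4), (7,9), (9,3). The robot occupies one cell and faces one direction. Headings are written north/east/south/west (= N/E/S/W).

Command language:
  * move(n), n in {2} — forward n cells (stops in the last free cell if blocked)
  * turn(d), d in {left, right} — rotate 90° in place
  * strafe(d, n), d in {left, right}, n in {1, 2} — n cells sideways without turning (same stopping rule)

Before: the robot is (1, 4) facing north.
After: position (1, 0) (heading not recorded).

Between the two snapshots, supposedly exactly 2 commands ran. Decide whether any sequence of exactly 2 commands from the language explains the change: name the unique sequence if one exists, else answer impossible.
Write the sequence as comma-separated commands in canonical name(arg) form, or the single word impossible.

no 2-step route produces this change.

impossible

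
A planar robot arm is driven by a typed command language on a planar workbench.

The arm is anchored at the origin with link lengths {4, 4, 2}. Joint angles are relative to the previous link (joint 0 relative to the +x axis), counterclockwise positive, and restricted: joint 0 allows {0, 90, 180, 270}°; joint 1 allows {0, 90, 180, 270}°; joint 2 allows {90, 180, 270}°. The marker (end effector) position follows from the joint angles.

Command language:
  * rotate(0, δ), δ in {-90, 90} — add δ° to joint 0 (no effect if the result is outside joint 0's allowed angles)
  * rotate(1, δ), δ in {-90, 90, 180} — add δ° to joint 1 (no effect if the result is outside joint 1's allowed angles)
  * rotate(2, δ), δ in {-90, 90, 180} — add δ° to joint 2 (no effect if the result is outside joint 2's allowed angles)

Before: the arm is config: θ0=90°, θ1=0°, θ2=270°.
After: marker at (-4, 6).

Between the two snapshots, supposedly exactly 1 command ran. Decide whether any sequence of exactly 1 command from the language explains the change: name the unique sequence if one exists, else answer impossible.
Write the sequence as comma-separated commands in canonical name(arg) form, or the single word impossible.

rotate(1, 90)

initial: config: θ0=90°, θ1=0°, θ2=270°
1. rotate(1, 90) → config: θ0=90°, θ1=90°, θ2=270°
no other 1-command option fits: unique.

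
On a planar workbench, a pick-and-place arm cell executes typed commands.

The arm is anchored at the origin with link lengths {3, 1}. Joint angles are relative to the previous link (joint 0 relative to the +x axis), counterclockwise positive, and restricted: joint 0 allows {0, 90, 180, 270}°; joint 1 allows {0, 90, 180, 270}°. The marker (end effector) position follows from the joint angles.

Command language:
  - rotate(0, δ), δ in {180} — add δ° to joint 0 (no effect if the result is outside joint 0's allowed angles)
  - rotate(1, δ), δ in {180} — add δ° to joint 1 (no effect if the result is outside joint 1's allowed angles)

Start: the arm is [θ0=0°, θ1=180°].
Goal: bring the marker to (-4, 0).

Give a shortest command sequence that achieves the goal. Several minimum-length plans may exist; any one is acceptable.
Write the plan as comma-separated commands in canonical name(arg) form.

begin: [θ0=0°, θ1=180°]
step 1 (rotate(0, 180)): [θ0=180°, θ1=180°]
step 2 (rotate(1, 180)): [θ0=180°, θ1=0°]
no 1-step plan works, so 2 is optimal.

rotate(0, 180), rotate(1, 180)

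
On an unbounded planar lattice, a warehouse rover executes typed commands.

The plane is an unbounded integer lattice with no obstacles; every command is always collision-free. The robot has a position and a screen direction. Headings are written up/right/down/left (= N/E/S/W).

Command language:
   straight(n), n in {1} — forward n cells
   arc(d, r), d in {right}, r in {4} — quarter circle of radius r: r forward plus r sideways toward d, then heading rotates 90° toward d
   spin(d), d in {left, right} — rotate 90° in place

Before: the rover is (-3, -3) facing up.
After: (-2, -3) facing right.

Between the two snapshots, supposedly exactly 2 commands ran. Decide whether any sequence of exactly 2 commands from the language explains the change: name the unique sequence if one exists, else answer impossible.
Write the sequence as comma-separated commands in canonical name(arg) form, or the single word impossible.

spin(right), straight(1)

key: position moved to (-2,-3) AND the heading swung to E — translation plus rotation needed
start: (-3, -3) facing up
step 1 (spin(right)): (-3, -3) facing right
step 2 (straight(1)): (-2, -3) facing right
no rival 2-sequence matches.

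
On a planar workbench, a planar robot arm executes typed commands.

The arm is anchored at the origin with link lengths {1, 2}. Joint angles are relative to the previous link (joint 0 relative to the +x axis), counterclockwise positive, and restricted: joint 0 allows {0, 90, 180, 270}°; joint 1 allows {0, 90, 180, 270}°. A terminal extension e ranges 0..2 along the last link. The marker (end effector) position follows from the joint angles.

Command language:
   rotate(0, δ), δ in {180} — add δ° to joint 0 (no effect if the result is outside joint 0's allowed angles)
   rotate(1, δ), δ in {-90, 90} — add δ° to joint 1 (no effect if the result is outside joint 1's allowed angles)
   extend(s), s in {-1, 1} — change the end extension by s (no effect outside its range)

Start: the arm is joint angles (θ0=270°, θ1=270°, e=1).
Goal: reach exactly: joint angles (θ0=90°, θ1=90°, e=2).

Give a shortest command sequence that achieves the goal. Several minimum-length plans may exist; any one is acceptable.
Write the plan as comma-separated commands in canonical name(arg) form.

rotate(0, 180), extend(1), rotate(1, 90), rotate(1, 90)

from: joint angles (θ0=270°, θ1=270°, e=1)
[1] after rotate(0, 180): joint angles (θ0=90°, θ1=270°, e=1)
[2] after extend(1): joint angles (θ0=90°, θ1=270°, e=2)
[3] after rotate(1, 90): joint angles (θ0=90°, θ1=0°, e=2)
[4] after rotate(1, 90): joint angles (θ0=90°, θ1=90°, e=2)
no 3-step plan works, so 4 is optimal.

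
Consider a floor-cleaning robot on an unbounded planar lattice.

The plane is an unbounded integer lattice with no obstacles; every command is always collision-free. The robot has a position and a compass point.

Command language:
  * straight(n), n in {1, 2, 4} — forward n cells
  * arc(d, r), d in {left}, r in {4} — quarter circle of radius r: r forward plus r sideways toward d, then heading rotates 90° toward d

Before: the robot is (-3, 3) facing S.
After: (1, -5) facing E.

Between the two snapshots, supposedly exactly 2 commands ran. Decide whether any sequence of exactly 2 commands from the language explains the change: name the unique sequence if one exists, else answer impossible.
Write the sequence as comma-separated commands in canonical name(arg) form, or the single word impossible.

straight(4), arc(left, 4)

key: cell and facing (now E) both changed — the 2 commands mix motion and turning
from: (-3, 3) facing S
1. straight(4) → (-3, -1) facing S
2. arc(left, 4) → (1, -5) facing E
no rival 2-sequence matches.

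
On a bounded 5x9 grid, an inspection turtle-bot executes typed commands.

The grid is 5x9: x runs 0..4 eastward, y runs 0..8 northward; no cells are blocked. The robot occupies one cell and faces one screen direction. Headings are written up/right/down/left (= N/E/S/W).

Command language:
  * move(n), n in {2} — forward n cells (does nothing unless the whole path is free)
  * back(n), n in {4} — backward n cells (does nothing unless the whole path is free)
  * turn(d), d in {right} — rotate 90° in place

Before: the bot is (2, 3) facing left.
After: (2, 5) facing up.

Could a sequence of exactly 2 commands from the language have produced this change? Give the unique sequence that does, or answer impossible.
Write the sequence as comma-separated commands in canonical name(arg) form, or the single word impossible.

key: cell and facing (now N) both changed — the 2 commands mix motion and turning
begin: (2, 3) facing left
t=1 turn(right) ⇒ (2, 3) facing up
t=2 move(2) ⇒ (2, 5) facing up
uniquely the one of 9 2-step routes that fits.

turn(right), move(2)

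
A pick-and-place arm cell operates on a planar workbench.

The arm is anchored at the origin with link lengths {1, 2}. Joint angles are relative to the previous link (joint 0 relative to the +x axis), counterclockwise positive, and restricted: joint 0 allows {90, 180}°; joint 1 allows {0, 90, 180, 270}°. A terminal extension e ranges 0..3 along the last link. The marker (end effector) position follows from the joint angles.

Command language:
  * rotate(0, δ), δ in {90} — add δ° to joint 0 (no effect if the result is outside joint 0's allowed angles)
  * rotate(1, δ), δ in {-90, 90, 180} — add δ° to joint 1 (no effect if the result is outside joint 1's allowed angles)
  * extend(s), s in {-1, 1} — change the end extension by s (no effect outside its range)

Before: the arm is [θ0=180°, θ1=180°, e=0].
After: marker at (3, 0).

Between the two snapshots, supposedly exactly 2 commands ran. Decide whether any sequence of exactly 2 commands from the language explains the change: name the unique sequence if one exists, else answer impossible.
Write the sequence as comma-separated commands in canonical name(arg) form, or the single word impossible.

start: [θ0=180°, θ1=180°, e=0]
[1] after extend(1): [θ0=180°, θ1=180°, e=1]
[2] after extend(1): [θ0=180°, θ1=180°, e=2]
no other 2-command option fits: unique.

extend(1), extend(1)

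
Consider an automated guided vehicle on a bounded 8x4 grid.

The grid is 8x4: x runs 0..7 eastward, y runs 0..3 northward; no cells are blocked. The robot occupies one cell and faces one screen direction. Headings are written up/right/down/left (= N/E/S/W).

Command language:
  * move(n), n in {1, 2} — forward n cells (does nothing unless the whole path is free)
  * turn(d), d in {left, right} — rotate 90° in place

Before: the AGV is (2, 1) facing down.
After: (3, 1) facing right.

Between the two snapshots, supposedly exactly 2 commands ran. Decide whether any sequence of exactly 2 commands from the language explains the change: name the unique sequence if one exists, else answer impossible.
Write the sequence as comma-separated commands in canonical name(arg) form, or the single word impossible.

turn(left), move(1)

key: order matters: swapping turn(left) and move(1) lands elsewhere
t0: (2, 1) facing down
1. turn(left) → (2, 1) facing right
2. move(1) → (3, 1) facing right
no rival 2-sequence matches.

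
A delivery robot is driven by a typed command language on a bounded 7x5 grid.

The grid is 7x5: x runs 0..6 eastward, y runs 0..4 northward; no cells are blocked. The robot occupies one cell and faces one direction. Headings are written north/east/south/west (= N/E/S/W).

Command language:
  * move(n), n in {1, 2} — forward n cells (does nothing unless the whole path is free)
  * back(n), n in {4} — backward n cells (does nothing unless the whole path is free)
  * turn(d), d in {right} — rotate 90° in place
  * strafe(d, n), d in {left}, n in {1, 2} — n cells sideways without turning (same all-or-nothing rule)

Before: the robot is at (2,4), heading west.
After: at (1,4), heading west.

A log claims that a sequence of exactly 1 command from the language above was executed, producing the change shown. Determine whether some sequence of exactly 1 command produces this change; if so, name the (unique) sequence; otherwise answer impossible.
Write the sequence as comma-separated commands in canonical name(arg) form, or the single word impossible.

key: still facing W — the one step turns nothing
initial: at (2,4), heading west
t=1 move(1) ⇒ at (1,4), heading west
uniquely the one of 6 1-step routes that fits.

move(1)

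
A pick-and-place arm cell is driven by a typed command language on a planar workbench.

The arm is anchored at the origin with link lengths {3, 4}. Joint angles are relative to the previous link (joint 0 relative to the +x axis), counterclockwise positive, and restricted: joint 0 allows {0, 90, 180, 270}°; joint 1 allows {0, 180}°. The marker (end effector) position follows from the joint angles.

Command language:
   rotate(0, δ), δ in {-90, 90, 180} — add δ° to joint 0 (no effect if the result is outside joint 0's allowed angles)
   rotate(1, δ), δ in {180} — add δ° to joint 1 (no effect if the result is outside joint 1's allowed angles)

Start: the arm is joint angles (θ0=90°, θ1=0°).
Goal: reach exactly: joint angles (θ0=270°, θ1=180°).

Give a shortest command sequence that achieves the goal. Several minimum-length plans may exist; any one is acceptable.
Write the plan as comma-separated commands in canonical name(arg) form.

initial: joint angles (θ0=90°, θ1=0°)
[1] after rotate(0, 180): joint angles (θ0=270°, θ1=0°)
[2] after rotate(1, 180): joint angles (θ0=270°, θ1=180°)
nothing shorter than 2 reaches the goal.

rotate(0, 180), rotate(1, 180)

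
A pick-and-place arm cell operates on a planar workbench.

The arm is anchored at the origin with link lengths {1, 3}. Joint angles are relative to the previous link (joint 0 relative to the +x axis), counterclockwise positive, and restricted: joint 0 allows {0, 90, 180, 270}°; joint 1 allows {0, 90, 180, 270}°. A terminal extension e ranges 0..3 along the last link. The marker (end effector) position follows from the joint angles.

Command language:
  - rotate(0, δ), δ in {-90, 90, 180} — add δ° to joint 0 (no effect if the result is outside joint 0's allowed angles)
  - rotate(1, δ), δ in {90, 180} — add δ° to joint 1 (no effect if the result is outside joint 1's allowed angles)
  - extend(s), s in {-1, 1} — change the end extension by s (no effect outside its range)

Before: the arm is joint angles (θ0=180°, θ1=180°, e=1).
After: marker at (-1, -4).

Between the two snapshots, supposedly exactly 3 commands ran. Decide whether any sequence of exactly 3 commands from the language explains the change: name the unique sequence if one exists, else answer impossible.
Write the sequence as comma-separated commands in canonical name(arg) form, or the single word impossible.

start: joint angles (θ0=180°, θ1=180°, e=1)
t=1 rotate(1, 90) ⇒ joint angles (θ0=180°, θ1=270°, e=1)
t=2 rotate(1, 90) ⇒ joint angles (θ0=180°, θ1=0°, e=1)
t=3 rotate(1, 90) ⇒ joint angles (θ0=180°, θ1=90°, e=1)
uniquely the one of 343 3-step routes that fits.

rotate(1, 90), rotate(1, 90), rotate(1, 90)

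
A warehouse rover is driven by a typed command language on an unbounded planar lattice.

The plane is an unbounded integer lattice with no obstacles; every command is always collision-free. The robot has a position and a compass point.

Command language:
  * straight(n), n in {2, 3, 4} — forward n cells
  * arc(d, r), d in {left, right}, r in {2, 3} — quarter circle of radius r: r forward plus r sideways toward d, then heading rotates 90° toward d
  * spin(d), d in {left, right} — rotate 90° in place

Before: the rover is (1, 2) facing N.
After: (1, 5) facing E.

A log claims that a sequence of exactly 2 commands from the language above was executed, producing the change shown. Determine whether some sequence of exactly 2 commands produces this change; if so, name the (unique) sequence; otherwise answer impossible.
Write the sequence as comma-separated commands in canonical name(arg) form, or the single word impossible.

straight(3), spin(right)

key: running spin(right) before straight(3) would end elsewhere — order is forced
start: (1, 2) facing N
step 1 (straight(3)): (1, 5) facing N
step 2 (spin(right)): (1, 5) facing E
no rival 2-sequence matches.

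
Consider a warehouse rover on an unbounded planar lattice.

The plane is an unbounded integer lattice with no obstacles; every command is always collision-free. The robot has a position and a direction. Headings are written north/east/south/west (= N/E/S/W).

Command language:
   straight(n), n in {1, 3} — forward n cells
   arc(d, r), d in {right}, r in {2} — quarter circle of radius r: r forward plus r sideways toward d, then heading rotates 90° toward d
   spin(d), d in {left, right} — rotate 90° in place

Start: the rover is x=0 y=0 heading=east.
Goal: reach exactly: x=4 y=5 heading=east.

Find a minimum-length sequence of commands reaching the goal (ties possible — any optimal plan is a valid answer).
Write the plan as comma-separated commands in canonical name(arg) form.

spin(left), arc(right, 2), spin(left), straight(1), arc(right, 2)

initial: x=0 y=0 heading=east
step 1 (spin(left)): x=0 y=0 heading=north
step 2 (arc(right, 2)): x=2 y=2 heading=east
step 3 (spin(left)): x=2 y=2 heading=north
step 4 (straight(1)): x=2 y=3 heading=north
step 5 (arc(right, 2)): x=4 y=5 heading=east
nothing shorter than 5 reaches the goal.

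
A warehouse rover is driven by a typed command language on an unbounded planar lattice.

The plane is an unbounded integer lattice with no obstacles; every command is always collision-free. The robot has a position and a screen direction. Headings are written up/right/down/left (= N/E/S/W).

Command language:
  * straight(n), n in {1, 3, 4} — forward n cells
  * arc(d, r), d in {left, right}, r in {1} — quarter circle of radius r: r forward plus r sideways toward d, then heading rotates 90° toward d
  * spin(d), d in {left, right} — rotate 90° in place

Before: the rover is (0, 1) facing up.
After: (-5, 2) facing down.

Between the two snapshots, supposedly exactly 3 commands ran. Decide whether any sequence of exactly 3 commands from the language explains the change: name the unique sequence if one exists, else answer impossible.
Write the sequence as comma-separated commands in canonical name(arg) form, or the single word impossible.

key: running spin(left) before arc(left, 1) would end elsewhere — order is forced
from: (0, 1) facing up
[1] after arc(left, 1): (-1, 2) facing left
[2] after straight(4): (-5, 2) facing left
[3] after spin(left): (-5, 2) facing down
no other 3-command option fits: unique.

arc(left, 1), straight(4), spin(left)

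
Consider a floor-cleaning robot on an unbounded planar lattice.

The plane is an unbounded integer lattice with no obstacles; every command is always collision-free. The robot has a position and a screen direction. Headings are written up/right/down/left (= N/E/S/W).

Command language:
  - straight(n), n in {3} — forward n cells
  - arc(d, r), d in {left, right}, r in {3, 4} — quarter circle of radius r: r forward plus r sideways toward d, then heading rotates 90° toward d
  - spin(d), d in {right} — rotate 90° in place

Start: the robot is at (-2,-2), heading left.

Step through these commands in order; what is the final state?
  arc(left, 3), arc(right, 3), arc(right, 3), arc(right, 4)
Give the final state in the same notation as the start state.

from: at (-2,-2), heading left
step 1 (arc(left, 3)): at (-5,-5), heading down
step 2 (arc(right, 3)): at (-8,-8), heading left
step 3 (arc(right, 3)): at (-11,-5), heading up
step 4 (arc(right, 4)): at (-7,-1), heading right

at (-7,-1), heading right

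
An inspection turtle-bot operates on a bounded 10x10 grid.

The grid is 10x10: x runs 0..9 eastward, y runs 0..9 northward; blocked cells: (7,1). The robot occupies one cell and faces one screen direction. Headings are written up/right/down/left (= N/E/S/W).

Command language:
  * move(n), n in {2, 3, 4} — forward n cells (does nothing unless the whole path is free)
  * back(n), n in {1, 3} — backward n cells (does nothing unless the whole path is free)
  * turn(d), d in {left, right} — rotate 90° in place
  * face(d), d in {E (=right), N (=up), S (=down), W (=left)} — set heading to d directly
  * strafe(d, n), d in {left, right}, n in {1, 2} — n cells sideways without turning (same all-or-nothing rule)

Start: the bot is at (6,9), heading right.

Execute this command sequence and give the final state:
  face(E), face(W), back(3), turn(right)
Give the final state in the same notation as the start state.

t0: at (6,9), heading right
1. face(E) → at (6,9), heading right
2. face(W) → at (6,9), heading left
3. back(3) → at (9,9), heading left
4. turn(right) → at (9,9), heading up

at (9,9), heading up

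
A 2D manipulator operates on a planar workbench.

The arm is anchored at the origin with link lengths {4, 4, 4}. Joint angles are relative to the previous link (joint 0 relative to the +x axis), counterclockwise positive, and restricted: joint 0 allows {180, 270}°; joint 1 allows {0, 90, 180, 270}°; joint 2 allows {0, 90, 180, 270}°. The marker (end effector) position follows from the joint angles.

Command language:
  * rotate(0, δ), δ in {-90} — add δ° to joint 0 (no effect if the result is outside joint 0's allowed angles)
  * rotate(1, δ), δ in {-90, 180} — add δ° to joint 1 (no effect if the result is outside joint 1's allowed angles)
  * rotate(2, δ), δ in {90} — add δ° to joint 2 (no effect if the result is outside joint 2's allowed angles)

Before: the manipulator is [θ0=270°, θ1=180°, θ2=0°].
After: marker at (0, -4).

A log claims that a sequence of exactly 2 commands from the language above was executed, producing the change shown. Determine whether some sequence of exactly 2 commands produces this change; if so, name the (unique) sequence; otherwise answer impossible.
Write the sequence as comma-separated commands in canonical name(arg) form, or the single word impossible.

rotate(2, 90), rotate(2, 90)

begin: [θ0=270°, θ1=180°, θ2=0°]
[1] after rotate(2, 90): [θ0=270°, θ1=180°, θ2=90°]
[2] after rotate(2, 90): [θ0=270°, θ1=180°, θ2=180°]
all 16 alternatives checked — unique.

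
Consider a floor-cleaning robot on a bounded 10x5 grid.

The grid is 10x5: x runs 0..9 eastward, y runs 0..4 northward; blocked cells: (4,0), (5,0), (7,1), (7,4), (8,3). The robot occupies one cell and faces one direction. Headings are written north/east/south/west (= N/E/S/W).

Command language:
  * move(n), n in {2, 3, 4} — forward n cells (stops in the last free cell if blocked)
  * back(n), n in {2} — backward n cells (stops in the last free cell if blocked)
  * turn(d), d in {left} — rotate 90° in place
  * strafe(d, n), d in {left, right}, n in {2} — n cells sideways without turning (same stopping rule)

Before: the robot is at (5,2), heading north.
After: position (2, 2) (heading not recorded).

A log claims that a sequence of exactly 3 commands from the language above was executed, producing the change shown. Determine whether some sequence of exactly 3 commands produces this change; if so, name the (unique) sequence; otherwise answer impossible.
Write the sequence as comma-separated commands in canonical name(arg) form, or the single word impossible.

t0: at (5,2), heading north
t=1 turn(left) ⇒ at (5,2), heading west
t=2 move(3) ⇒ at (2,2), heading west
t=3 turn(left) ⇒ at (2,2), heading south
uniquely the one of 343 3-step routes that fits.

turn(left), move(3), turn(left)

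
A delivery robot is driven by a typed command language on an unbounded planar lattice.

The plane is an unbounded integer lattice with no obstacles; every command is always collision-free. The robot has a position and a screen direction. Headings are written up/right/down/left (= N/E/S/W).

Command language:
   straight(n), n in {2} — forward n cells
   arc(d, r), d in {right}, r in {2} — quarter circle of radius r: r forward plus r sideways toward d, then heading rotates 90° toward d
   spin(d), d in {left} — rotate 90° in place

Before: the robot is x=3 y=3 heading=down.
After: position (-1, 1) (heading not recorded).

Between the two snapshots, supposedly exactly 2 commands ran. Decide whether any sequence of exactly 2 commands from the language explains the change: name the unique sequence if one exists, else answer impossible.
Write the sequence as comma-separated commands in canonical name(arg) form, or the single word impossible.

key: order matters: swapping arc(right, 2) and straight(2) lands elsewhere
from: x=3 y=3 heading=down
1. arc(right, 2) → x=1 y=1 heading=left
2. straight(2) → x=-1 y=1 heading=left
no rival 2-sequence matches.

arc(right, 2), straight(2)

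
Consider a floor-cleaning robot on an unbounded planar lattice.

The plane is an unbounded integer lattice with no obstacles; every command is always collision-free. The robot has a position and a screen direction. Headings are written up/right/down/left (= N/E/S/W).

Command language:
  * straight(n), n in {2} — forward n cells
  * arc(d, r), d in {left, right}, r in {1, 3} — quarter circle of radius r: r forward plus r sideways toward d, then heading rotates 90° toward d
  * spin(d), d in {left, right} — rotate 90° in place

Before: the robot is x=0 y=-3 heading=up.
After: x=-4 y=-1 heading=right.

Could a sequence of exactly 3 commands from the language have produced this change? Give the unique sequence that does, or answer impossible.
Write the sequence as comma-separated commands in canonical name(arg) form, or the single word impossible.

key: running spin(left) before arc(left, 3) would end elsewhere — order is forced
start: x=0 y=-3 heading=up
step 1 (arc(left, 3)): x=-3 y=0 heading=left
step 2 (arc(left, 1)): x=-4 y=-1 heading=down
step 3 (spin(left)): x=-4 y=-1 heading=right
no other 3-command option fits: unique.

arc(left, 3), arc(left, 1), spin(left)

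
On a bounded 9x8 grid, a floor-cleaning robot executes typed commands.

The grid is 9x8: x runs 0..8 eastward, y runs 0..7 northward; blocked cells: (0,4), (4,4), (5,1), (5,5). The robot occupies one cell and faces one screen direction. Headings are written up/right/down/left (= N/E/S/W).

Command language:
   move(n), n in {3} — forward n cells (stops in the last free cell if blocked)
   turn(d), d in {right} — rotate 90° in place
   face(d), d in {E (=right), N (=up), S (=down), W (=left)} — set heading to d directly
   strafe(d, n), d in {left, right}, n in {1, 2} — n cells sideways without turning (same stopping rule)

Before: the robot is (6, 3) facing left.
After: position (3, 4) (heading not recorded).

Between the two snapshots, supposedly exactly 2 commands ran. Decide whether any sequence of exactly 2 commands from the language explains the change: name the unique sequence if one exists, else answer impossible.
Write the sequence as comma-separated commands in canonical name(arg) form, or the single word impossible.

move(3), strafe(right, 1)

key: order matters: swapping move(3) and strafe(right, 1) lands elsewhere
begin: (6, 3) facing left
t=1 move(3) ⇒ (3, 3) facing left
t=2 strafe(right, 1) ⇒ (3, 4) facing left
uniquely the one of 100 2-step routes that fits.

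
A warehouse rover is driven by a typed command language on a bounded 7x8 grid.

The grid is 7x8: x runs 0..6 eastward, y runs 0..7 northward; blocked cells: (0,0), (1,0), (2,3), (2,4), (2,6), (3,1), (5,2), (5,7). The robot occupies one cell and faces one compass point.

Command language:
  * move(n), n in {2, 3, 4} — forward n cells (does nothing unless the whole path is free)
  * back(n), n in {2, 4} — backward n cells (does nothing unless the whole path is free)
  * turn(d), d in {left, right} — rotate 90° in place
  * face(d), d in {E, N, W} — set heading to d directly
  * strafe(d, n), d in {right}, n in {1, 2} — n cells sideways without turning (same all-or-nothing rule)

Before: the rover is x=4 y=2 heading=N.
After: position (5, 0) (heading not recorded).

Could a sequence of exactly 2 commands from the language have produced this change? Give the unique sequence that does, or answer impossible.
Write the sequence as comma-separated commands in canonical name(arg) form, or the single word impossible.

back(2), strafe(right, 1)

key: order matters: swapping back(2) and strafe(right, 1) lands elsewhere
t0: x=4 y=2 heading=N
step 1 (back(2)): x=4 y=0 heading=N
step 2 (strafe(right, 1)): x=5 y=0 heading=N
all 144 alternatives checked — unique.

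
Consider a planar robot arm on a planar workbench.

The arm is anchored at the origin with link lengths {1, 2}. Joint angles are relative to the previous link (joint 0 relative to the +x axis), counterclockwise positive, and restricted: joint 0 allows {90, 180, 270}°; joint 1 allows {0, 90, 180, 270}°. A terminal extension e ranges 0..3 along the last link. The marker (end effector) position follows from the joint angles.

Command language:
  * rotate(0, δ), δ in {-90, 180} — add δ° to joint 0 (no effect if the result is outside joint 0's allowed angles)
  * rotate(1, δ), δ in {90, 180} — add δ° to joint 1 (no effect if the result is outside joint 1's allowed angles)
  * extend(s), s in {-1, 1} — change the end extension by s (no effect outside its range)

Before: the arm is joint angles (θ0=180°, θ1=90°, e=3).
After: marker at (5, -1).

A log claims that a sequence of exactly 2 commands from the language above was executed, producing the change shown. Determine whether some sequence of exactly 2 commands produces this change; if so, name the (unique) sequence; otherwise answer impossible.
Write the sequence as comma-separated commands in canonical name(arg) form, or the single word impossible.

rotate(0, -90), rotate(0, 180)

key: order matters: swapping rotate(0, -90) and rotate(0, 180) lands elsewhere
begin: joint angles (θ0=180°, θ1=90°, e=3)
step 1 (rotate(0, -90)): joint angles (θ0=90°, θ1=90°, e=3)
step 2 (rotate(0, 180)): joint angles (θ0=270°, θ1=90°, e=3)
no rival 2-sequence matches.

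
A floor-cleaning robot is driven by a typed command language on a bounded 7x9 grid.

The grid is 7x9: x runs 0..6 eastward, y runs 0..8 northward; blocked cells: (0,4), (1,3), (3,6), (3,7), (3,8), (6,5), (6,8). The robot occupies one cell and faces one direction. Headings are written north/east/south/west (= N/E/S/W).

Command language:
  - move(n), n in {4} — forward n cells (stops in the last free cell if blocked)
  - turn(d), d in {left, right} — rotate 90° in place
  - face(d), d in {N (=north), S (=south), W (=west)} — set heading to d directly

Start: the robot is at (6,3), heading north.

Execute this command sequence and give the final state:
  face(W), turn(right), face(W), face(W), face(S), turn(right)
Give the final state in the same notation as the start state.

at (6,3), heading west

t0: at (6,3), heading north
1. face(W) → at (6,3), heading west
2. turn(right) → at (6,3), heading north
3. face(W) → at (6,3), heading west
4. face(W) → at (6,3), heading west
5. face(S) → at (6,3), heading south
6. turn(right) → at (6,3), heading west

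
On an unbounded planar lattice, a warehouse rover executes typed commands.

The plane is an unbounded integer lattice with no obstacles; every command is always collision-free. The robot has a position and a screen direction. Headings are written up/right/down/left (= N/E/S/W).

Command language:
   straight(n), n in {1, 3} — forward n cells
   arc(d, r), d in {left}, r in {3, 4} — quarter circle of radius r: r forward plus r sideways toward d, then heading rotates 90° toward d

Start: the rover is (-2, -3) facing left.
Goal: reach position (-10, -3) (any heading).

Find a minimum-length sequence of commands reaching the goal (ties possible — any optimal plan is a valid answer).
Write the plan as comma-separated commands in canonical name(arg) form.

from: (-2, -3) facing left
1. straight(1) → (-3, -3) facing left
2. straight(1) → (-4, -3) facing left
3. straight(3) → (-7, -3) facing left
4. straight(3) → (-10, -3) facing left
minimal: 4 command(s), checked below 4.

straight(1), straight(1), straight(3), straight(3)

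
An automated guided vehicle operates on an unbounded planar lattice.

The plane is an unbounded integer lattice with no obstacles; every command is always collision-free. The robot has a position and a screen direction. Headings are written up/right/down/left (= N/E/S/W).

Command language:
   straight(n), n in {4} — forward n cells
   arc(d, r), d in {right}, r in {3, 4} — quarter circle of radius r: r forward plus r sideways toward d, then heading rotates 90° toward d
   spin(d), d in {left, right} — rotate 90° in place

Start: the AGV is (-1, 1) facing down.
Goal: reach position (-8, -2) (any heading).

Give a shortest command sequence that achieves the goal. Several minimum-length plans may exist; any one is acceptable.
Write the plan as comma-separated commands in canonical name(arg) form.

arc(right, 3), straight(4)

t0: (-1, 1) facing down
step 1 (arc(right, 3)): (-4, -2) facing left
step 2 (straight(4)): (-8, -2) facing left
nothing shorter than 2 reaches the goal.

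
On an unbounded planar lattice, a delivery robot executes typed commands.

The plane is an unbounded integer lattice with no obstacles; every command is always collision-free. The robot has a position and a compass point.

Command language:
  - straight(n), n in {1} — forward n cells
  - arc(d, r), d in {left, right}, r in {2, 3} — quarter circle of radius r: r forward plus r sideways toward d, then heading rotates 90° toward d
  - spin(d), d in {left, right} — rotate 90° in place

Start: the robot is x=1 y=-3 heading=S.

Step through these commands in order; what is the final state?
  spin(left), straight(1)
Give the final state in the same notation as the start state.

x=2 y=-3 heading=E

begin: x=1 y=-3 heading=S
step 1 (spin(left)): x=1 y=-3 heading=E
step 2 (straight(1)): x=2 y=-3 heading=E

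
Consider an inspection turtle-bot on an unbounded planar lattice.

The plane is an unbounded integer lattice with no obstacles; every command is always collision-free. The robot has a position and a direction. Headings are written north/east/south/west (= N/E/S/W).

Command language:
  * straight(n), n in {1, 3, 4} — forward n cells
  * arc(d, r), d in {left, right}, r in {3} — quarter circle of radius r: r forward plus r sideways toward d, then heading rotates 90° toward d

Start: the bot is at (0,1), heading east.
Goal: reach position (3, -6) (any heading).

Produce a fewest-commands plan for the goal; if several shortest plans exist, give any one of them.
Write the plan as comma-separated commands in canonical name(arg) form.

arc(right, 3), straight(4)

initial: at (0,1), heading east
[1] after arc(right, 3): at (3,-2), heading south
[2] after straight(4): at (3,-6), heading south
shorter routes all fall short; 2 is best.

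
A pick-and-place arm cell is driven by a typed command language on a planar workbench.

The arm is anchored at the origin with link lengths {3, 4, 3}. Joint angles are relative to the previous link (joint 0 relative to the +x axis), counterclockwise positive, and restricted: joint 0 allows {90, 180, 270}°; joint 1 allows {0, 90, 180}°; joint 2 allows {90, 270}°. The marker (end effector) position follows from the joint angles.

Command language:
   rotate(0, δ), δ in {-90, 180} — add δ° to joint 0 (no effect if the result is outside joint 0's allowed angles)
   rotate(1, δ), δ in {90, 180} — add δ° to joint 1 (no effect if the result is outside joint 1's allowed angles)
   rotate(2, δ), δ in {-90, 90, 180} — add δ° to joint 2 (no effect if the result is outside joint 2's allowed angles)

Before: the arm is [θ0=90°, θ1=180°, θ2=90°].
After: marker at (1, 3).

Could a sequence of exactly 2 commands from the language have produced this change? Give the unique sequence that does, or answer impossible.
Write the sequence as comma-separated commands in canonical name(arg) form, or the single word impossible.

rotate(0, 180), rotate(0, -90)

key: running rotate(0, -90) before rotate(0, 180) would end elsewhere — order is forced
start: [θ0=90°, θ1=180°, θ2=90°]
t=1 rotate(0, 180) ⇒ [θ0=270°, θ1=180°, θ2=90°]
t=2 rotate(0, -90) ⇒ [θ0=180°, θ1=180°, θ2=90°]
no rival 2-sequence matches.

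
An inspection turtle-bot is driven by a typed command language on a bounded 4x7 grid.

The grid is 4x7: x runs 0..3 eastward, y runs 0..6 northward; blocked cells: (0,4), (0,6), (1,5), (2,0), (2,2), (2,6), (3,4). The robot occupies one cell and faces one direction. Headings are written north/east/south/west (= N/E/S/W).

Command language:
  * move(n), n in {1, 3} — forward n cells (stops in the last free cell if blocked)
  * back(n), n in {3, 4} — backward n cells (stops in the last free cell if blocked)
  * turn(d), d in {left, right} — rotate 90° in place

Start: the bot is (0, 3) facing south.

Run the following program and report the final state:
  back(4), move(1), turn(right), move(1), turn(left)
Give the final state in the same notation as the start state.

(0, 2) facing south

start: (0, 3) facing south
1. back(4) → (0, 3) facing south
2. move(1) → (0, 2) facing south
3. turn(right) → (0, 2) facing west
4. move(1) → (0, 2) facing west
5. turn(left) → (0, 2) facing south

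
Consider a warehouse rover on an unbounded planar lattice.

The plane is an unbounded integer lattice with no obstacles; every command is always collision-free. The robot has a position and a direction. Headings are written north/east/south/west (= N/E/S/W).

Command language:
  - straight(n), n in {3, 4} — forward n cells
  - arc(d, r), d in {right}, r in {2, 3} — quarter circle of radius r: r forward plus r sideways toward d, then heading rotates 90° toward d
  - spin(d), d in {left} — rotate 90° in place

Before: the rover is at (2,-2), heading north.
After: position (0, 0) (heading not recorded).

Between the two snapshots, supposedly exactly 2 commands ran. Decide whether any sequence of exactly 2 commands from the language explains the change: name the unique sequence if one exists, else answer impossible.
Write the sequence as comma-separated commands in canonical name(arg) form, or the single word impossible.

spin(left), arc(right, 2)

key: running arc(right, 2) before spin(left) would end elsewhere — order is forced
t0: at (2,-2), heading north
t=1 spin(left) ⇒ at (2,-2), heading west
t=2 arc(right, 2) ⇒ at (0,0), heading north
no other 2-command option fits: unique.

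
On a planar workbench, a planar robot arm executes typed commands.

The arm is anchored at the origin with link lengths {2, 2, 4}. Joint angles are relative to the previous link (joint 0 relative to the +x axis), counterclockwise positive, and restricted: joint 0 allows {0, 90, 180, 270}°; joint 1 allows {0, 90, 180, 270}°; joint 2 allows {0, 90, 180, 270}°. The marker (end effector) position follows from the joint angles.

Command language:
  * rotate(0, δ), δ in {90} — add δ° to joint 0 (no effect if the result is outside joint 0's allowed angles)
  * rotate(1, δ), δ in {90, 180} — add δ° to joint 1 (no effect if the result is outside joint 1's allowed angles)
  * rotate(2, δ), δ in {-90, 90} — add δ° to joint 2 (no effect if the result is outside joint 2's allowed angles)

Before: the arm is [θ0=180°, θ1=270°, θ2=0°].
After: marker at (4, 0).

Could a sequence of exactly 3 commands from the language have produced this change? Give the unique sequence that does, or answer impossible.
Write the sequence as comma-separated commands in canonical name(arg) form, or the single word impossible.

rotate(1, 90), rotate(1, 90), rotate(1, 90)

begin: [θ0=180°, θ1=270°, θ2=0°]
t=1 rotate(1, 90) ⇒ [θ0=180°, θ1=0°, θ2=0°]
t=2 rotate(1, 90) ⇒ [θ0=180°, θ1=90°, θ2=0°]
t=3 rotate(1, 90) ⇒ [θ0=180°, θ1=180°, θ2=0°]
all 125 alternatives checked — unique.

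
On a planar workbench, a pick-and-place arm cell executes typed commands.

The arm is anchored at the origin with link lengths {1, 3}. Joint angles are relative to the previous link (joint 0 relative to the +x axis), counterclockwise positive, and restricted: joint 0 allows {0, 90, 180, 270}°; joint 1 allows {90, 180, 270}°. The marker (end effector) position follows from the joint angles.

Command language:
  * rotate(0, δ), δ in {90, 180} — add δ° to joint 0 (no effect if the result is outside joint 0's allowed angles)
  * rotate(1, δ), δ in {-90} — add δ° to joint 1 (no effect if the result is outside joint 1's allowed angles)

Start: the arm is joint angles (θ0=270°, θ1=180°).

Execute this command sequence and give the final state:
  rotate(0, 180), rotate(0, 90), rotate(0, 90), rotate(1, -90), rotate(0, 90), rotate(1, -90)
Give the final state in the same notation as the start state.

joint angles (θ0=0°, θ1=90°)

begin: joint angles (θ0=270°, θ1=180°)
[1] after rotate(0, 180): joint angles (θ0=90°, θ1=180°)
[2] after rotate(0, 90): joint angles (θ0=180°, θ1=180°)
[3] after rotate(0, 90): joint angles (θ0=270°, θ1=180°)
[4] after rotate(1, -90): joint angles (θ0=270°, θ1=90°)
[5] after rotate(0, 90): joint angles (θ0=0°, θ1=90°)
[6] after rotate(1, -90): joint angles (θ0=0°, θ1=90°)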